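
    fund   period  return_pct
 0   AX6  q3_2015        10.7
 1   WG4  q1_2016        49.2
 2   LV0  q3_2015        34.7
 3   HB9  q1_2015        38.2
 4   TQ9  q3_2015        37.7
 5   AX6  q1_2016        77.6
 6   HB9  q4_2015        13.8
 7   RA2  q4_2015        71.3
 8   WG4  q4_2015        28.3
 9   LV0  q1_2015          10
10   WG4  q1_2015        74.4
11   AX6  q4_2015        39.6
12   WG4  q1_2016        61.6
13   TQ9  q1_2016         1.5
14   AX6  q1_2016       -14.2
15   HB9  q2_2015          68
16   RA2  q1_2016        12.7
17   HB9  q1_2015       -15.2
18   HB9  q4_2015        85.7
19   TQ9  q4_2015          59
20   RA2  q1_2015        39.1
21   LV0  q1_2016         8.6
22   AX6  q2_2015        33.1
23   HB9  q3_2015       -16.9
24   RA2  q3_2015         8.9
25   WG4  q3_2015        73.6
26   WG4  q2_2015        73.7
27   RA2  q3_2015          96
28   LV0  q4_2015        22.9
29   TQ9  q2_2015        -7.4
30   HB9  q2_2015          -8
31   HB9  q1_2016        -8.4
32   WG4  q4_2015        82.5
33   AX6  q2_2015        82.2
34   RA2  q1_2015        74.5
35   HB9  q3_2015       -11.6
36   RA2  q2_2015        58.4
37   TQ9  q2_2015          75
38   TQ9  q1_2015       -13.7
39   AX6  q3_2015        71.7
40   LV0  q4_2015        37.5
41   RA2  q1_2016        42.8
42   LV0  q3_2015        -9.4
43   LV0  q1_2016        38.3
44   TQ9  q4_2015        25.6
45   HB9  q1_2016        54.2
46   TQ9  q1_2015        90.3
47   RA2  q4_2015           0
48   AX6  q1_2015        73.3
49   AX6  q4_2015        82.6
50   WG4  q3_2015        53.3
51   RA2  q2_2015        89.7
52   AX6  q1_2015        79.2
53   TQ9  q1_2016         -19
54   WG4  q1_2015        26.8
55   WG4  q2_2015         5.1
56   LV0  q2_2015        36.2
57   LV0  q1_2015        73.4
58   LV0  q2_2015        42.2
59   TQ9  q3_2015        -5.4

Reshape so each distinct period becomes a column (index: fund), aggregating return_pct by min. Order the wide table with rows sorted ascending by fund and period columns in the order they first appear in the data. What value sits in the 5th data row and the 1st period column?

With rows sorted ascending by fund, row 5 is fund=TQ9. period columns in first-appearance order: q3_2015, q1_2016, q1_2015, q4_2015, q2_2015; column 1 is q3_2015.
Long rows with fund=TQ9, period=q3_2015: min(37.7, -5.4) = -5.4.

-5.4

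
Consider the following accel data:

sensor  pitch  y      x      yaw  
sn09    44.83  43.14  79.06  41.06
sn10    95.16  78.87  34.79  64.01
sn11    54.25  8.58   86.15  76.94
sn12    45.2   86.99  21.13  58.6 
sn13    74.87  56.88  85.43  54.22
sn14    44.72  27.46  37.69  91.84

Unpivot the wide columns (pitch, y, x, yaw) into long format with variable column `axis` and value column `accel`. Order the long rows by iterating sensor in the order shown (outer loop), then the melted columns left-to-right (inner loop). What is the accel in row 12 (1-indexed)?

76.94

24 rows total (6 × 4). Row 12: index ⌊(12-1)/4⌋ = 2 into sensor → sn11; (12-1) mod 4 = 3 into the melted columns → yaw.
So row 12 is (sn11, yaw, 76.94); accel = 76.94.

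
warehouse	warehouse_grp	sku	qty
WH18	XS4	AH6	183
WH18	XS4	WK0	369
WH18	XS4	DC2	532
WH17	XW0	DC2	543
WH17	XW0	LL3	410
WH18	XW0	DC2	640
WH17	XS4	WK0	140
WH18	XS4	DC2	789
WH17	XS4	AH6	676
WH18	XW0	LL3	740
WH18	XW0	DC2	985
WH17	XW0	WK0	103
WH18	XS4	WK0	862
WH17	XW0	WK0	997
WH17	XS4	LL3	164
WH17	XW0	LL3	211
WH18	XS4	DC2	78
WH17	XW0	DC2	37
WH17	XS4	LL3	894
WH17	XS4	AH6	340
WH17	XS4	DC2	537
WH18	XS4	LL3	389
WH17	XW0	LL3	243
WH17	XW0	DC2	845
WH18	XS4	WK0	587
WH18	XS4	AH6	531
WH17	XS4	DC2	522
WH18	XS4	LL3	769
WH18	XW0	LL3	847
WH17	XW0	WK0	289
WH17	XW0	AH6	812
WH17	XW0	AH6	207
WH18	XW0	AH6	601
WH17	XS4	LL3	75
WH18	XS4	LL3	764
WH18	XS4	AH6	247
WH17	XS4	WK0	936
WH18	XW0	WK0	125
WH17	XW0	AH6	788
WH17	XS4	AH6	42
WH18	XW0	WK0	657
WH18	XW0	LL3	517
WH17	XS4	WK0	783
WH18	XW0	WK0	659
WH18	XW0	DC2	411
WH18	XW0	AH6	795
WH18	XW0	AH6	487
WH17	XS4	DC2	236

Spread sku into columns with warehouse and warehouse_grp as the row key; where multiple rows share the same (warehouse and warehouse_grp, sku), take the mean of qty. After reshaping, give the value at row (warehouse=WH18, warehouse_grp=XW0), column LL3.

Rows with warehouse=WH18, warehouse_grp=XW0 and sku=LL3: qty values are 740, 847, 517.
(740 + 847 + 517) / 3 = 701.33.

701.33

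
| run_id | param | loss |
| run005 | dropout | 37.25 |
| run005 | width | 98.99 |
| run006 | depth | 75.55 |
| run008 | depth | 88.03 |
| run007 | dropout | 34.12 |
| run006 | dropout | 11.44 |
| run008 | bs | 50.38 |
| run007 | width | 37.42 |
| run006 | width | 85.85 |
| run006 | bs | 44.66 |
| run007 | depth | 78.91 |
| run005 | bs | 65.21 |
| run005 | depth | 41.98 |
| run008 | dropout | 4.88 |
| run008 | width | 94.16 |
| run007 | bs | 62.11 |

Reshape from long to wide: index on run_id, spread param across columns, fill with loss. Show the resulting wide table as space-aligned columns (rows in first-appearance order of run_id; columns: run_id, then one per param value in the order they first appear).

Columns: run_id plus the 4 distinct param values (dropout, width, depth, bs).
For example, row run005 column dropout takes loss=37.25 from the long row (run005, dropout).

run_id  dropout  width  depth  bs   
run005  37.25    98.99  41.98  65.21
run006  11.44    85.85  75.55  44.66
run008  4.88     94.16  88.03  50.38
run007  34.12    37.42  78.91  62.11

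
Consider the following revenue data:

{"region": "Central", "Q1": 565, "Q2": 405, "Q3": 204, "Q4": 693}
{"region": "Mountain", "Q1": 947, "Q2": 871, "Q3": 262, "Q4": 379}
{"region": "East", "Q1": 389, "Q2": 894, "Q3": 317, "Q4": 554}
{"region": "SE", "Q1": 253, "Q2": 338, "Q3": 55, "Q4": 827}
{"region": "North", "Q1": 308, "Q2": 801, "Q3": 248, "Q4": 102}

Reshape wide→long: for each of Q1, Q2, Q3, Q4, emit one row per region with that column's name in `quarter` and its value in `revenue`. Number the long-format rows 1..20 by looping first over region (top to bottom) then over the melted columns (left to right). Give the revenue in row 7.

262

20 rows total (5 × 4). Row 7: index ⌊(7-1)/4⌋ = 1 into region → Mountain; (7-1) mod 4 = 2 into the melted columns → Q3.
So row 7 is (Mountain, Q3, 262); revenue = 262.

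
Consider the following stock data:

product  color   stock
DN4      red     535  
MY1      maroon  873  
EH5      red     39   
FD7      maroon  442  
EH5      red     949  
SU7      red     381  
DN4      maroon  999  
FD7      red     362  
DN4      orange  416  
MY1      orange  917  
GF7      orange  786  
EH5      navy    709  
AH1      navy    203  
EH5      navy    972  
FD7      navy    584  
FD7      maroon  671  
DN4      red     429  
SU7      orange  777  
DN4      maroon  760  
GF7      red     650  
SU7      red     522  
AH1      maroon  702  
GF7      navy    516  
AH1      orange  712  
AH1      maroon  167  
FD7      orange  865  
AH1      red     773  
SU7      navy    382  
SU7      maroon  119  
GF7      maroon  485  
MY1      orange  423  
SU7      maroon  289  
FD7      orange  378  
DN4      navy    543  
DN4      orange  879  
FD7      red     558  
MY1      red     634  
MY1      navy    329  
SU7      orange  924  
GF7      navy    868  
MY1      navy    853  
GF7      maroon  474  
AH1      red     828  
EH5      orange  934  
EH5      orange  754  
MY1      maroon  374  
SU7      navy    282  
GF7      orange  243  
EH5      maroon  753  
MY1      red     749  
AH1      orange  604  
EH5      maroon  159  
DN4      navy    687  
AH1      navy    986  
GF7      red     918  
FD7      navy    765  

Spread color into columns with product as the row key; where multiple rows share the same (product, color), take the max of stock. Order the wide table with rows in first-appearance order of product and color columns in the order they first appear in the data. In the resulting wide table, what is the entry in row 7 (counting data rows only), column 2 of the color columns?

With rows in first-appearance order of product, row 7 is product=AH1. color columns in first-appearance order: red, maroon, orange, navy; column 2 is maroon.
Long rows with product=AH1, color=maroon: max(702, 167) = 702.

702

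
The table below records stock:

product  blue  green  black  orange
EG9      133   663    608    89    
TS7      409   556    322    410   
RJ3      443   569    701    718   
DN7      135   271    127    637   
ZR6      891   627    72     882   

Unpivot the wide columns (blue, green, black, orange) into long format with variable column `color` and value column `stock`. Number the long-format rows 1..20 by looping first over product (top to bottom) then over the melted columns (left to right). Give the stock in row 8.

20 rows total (5 × 4). Row 8: index ⌊(8-1)/4⌋ = 1 into product → TS7; (8-1) mod 4 = 3 into the melted columns → orange.
So row 8 is (TS7, orange, 410); stock = 410.

410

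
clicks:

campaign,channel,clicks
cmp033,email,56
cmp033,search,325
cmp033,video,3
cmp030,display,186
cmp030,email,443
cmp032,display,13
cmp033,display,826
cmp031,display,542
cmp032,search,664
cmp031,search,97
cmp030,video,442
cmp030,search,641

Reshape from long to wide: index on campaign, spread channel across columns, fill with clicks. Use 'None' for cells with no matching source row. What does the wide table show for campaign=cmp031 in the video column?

No long-format row has campaign=cmp031 and channel=video, so the cell is None.

None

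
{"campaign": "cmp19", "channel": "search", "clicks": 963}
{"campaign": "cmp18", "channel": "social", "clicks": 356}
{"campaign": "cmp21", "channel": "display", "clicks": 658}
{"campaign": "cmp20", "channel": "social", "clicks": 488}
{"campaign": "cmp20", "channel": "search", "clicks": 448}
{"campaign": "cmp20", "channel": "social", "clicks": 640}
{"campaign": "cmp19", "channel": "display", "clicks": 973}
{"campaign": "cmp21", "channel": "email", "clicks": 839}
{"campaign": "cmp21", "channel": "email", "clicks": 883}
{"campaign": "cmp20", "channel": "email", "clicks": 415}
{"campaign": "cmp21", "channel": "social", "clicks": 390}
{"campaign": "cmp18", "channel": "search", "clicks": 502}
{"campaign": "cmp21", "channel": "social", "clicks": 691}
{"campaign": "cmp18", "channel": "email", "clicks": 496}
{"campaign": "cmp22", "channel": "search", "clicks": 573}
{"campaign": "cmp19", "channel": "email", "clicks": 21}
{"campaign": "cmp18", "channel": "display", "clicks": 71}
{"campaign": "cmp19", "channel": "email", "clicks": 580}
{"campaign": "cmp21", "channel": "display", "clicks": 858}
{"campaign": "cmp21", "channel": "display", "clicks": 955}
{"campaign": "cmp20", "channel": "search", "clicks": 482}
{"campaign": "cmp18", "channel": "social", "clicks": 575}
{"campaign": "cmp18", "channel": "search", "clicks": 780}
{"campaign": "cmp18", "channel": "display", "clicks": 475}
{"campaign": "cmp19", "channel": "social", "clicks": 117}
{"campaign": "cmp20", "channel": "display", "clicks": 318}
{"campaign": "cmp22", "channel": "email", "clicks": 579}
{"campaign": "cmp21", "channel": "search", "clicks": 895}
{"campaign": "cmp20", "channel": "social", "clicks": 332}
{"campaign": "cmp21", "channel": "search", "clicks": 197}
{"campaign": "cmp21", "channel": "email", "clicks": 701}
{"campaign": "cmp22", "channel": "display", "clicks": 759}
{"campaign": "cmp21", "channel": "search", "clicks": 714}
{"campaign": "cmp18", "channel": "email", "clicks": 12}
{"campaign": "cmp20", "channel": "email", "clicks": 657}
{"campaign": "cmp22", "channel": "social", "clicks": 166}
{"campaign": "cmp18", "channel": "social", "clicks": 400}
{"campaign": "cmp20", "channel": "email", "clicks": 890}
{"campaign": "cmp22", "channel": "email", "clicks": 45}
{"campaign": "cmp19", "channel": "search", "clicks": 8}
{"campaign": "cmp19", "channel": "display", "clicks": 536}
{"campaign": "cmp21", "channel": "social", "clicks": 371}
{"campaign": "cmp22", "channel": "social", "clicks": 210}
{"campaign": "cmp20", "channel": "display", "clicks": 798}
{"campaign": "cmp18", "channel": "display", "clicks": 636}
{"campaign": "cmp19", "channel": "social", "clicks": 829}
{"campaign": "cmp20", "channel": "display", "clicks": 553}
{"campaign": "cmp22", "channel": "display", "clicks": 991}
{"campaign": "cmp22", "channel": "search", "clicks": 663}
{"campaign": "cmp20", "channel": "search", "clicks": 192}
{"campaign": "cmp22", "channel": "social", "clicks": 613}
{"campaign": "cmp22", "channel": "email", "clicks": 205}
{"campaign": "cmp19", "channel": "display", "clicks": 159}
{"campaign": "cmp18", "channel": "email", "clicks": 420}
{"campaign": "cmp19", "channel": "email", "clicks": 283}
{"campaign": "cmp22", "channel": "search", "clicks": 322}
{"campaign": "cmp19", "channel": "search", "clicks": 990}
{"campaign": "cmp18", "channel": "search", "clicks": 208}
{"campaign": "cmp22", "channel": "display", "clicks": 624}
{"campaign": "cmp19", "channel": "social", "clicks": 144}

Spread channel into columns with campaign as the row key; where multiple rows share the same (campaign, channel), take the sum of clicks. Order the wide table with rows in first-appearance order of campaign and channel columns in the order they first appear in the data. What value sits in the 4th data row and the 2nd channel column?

1460

With rows in first-appearance order of campaign, row 4 is campaign=cmp20. channel columns in first-appearance order: search, social, display, email; column 2 is social.
Long rows with campaign=cmp20, channel=social: 488 + 640 + 332 = 1460.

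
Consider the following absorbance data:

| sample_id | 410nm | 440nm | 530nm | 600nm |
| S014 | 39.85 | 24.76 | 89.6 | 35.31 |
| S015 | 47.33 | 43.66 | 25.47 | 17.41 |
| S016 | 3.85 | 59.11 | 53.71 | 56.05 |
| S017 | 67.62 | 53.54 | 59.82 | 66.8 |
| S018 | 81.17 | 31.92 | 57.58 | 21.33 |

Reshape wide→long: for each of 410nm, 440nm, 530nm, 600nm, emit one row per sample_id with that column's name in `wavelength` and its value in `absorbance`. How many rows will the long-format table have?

5 sample_id values × 4 melted columns = 20 rows.

20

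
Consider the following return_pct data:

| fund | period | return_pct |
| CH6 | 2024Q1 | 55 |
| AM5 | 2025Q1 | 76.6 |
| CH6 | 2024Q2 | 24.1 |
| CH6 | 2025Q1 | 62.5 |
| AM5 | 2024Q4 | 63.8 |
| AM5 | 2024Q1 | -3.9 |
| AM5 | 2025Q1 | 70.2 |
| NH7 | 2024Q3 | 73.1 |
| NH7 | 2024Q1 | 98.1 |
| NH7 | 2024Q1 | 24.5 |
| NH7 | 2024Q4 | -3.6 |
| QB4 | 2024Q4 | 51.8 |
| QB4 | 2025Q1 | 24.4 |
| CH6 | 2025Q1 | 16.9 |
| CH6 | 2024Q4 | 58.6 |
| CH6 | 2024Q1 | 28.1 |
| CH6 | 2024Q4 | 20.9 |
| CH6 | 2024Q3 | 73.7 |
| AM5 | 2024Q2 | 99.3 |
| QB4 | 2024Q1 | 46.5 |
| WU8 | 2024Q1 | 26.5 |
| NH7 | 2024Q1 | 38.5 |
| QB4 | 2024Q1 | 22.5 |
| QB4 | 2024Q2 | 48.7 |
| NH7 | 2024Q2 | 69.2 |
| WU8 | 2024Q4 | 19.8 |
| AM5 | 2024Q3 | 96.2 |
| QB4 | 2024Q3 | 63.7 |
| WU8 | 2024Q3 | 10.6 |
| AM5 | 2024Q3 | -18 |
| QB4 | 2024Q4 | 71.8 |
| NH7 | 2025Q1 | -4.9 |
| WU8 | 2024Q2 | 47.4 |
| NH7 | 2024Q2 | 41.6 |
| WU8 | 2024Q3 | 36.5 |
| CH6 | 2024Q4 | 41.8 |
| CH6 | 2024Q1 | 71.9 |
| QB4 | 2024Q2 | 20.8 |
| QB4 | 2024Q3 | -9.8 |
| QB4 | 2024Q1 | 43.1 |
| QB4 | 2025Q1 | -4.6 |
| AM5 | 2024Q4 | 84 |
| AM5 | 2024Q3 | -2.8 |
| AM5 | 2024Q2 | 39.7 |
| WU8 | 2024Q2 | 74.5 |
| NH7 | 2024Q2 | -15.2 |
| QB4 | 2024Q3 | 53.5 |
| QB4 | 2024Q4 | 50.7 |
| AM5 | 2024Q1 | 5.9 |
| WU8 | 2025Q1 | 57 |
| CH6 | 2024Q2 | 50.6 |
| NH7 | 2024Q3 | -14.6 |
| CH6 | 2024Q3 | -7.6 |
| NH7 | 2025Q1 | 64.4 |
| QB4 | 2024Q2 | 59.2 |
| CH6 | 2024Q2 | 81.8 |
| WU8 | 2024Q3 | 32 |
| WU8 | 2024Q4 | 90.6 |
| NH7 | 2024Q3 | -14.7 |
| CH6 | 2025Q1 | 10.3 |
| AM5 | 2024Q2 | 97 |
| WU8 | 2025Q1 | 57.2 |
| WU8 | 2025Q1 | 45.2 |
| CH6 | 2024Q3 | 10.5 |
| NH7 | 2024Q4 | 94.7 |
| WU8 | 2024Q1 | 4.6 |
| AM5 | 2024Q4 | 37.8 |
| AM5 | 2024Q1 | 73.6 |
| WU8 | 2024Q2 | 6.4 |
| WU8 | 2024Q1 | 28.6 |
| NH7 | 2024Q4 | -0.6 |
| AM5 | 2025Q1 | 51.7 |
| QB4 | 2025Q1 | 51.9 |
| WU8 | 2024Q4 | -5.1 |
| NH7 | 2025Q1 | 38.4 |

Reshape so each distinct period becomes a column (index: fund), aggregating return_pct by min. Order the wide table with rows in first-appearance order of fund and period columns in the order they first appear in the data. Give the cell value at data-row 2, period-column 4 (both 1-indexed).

37.8

With rows in first-appearance order of fund, row 2 is fund=AM5. period columns in first-appearance order: 2024Q1, 2025Q1, 2024Q2, 2024Q4, 2024Q3; column 4 is 2024Q4.
Long rows with fund=AM5, period=2024Q4: min(63.8, 84, 37.8) = 37.8.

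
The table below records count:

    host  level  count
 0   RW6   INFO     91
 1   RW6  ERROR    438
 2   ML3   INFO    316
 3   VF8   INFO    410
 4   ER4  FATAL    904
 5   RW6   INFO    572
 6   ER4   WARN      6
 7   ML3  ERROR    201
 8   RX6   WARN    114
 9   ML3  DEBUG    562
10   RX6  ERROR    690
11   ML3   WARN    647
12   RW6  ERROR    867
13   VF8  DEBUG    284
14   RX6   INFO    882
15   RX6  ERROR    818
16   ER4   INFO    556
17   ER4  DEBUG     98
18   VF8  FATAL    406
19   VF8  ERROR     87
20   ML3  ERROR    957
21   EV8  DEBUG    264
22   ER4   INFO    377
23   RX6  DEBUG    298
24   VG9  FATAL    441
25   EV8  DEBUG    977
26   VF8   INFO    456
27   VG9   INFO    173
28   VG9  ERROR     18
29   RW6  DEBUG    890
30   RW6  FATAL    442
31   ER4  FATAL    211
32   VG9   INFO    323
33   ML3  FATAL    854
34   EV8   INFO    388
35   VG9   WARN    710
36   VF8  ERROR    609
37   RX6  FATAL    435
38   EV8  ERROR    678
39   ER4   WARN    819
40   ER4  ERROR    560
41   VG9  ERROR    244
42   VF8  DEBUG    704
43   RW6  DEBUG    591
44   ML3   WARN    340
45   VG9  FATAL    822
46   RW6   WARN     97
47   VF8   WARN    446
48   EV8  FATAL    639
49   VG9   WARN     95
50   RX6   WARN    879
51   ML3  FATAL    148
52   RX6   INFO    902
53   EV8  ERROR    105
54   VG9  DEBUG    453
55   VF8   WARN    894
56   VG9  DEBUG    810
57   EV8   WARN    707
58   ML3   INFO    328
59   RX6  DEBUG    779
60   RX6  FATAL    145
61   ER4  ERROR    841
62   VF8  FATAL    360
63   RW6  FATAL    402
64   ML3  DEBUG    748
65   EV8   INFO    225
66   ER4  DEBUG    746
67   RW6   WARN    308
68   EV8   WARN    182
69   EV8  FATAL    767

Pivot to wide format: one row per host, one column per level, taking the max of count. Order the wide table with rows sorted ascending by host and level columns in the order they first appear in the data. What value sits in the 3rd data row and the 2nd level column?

957

With rows sorted ascending by host, row 3 is host=ML3. level columns in first-appearance order: INFO, ERROR, FATAL, WARN, DEBUG; column 2 is ERROR.
Long rows with host=ML3, level=ERROR: max(201, 957) = 957.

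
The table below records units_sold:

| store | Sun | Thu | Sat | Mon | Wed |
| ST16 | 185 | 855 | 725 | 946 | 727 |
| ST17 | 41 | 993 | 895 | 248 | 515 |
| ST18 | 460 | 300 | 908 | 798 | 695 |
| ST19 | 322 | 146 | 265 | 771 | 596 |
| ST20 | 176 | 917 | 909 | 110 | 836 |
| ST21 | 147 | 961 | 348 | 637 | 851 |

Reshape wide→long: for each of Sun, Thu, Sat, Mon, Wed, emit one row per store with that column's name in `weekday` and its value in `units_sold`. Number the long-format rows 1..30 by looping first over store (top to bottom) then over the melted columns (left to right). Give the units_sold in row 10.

30 rows total (6 × 5). Row 10: index ⌊(10-1)/5⌋ = 1 into store → ST17; (10-1) mod 5 = 4 into the melted columns → Wed.
So row 10 is (ST17, Wed, 515); units_sold = 515.

515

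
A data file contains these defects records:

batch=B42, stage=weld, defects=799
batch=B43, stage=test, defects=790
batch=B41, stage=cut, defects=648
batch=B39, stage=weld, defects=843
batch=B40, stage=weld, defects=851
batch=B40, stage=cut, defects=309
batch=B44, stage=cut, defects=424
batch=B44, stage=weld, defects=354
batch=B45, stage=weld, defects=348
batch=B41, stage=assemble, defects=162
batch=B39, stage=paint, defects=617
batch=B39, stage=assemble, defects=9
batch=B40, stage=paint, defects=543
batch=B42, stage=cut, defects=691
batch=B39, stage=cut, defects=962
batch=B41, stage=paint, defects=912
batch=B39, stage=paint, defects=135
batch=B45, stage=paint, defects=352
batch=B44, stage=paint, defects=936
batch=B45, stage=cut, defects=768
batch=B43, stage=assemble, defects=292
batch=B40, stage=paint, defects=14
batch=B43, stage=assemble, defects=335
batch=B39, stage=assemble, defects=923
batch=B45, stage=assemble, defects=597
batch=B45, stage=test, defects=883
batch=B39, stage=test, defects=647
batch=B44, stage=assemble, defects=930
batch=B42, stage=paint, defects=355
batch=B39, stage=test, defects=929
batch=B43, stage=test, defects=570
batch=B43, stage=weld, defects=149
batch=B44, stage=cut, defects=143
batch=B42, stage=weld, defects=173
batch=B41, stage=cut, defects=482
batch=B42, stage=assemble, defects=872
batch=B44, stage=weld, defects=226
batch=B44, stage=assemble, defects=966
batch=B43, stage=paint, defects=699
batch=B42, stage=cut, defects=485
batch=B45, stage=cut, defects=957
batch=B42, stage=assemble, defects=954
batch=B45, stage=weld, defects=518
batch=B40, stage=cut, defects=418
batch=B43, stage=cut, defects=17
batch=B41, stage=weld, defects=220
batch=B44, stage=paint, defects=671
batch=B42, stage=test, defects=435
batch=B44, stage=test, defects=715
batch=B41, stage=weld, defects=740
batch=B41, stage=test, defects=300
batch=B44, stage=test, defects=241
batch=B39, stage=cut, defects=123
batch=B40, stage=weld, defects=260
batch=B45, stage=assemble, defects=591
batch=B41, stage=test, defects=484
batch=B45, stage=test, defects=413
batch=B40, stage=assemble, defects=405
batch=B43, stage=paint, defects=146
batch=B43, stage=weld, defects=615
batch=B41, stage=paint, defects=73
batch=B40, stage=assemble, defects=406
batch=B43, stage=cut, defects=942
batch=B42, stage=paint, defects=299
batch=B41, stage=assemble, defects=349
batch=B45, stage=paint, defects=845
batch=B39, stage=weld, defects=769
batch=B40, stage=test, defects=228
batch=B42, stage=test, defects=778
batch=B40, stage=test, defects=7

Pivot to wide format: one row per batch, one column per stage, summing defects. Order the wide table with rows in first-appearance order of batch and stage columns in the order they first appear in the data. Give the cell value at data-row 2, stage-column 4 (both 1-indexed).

627

With rows in first-appearance order of batch, row 2 is batch=B43. stage columns in first-appearance order: weld, test, cut, assemble, paint; column 4 is assemble.
Long rows with batch=B43, stage=assemble: 292 + 335 = 627.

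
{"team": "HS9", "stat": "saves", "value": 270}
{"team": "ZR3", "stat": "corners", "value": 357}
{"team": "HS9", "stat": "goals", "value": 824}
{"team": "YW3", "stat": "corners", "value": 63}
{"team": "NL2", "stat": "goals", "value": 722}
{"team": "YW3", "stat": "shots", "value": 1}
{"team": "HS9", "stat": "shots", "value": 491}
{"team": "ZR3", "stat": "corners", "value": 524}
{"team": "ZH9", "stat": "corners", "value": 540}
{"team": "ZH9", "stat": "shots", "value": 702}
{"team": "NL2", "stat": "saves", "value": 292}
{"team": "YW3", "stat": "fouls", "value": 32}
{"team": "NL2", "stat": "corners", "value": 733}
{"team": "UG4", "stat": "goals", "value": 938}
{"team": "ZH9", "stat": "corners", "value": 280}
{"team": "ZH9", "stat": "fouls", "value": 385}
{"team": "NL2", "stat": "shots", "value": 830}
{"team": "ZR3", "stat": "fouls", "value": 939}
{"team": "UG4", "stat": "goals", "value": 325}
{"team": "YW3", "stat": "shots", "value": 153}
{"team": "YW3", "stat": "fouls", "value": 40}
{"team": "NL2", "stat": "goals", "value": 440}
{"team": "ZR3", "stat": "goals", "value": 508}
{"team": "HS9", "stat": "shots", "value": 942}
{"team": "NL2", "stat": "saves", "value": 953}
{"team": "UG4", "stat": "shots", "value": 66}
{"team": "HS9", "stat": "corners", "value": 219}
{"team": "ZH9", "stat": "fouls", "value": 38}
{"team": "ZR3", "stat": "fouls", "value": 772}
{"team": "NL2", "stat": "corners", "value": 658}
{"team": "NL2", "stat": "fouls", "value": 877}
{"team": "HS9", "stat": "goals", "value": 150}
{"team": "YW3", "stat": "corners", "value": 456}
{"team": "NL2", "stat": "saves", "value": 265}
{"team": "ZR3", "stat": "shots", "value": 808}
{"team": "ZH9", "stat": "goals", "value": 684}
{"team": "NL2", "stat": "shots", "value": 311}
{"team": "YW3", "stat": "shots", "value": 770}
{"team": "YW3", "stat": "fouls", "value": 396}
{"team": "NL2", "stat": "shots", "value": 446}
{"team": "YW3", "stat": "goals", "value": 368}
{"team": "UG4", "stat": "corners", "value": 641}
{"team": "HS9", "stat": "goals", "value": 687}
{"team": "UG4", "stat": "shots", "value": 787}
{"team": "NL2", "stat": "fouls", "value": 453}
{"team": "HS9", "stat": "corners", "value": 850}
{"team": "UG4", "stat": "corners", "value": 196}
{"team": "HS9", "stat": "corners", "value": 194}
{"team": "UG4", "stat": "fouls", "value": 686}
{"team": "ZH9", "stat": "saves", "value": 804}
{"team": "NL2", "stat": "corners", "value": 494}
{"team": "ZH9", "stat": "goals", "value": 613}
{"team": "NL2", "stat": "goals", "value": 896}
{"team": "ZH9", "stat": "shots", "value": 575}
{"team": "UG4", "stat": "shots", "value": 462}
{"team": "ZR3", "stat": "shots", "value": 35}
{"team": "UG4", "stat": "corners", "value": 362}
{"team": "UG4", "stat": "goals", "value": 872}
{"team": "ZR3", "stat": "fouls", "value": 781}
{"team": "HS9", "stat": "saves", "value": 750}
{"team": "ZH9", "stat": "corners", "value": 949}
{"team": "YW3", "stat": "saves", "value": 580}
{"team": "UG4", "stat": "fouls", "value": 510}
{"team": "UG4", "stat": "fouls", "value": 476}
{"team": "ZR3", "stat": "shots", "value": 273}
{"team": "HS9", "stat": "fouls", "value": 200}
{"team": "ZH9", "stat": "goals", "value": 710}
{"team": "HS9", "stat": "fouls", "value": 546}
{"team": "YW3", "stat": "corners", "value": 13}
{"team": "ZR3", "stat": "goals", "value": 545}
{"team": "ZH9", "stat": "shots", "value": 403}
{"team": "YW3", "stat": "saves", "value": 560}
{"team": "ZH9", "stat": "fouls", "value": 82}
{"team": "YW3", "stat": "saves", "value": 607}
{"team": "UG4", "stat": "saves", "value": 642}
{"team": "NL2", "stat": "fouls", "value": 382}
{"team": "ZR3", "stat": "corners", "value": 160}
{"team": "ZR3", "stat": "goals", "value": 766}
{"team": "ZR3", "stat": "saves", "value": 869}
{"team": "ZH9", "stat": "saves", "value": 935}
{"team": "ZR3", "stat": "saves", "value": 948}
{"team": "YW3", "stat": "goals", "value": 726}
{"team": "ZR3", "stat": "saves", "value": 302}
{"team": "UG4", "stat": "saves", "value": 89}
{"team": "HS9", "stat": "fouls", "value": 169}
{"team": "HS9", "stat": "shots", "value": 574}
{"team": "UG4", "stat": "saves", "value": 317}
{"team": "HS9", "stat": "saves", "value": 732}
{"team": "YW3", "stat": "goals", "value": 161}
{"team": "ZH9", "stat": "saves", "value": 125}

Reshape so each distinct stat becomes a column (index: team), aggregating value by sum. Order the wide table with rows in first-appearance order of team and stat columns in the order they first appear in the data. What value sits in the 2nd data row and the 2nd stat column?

With rows in first-appearance order of team, row 2 is team=ZR3. stat columns in first-appearance order: saves, corners, goals, shots, fouls; column 2 is corners.
Long rows with team=ZR3, stat=corners: 357 + 524 + 160 = 1041.

1041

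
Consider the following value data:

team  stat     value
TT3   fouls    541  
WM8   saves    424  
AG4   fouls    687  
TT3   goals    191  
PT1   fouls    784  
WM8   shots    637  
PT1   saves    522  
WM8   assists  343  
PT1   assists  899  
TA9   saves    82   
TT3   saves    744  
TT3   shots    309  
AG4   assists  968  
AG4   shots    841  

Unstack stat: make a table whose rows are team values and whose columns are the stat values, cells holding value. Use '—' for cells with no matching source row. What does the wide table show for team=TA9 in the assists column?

No long-format row has team=TA9 and stat=assists, so the cell is —.

—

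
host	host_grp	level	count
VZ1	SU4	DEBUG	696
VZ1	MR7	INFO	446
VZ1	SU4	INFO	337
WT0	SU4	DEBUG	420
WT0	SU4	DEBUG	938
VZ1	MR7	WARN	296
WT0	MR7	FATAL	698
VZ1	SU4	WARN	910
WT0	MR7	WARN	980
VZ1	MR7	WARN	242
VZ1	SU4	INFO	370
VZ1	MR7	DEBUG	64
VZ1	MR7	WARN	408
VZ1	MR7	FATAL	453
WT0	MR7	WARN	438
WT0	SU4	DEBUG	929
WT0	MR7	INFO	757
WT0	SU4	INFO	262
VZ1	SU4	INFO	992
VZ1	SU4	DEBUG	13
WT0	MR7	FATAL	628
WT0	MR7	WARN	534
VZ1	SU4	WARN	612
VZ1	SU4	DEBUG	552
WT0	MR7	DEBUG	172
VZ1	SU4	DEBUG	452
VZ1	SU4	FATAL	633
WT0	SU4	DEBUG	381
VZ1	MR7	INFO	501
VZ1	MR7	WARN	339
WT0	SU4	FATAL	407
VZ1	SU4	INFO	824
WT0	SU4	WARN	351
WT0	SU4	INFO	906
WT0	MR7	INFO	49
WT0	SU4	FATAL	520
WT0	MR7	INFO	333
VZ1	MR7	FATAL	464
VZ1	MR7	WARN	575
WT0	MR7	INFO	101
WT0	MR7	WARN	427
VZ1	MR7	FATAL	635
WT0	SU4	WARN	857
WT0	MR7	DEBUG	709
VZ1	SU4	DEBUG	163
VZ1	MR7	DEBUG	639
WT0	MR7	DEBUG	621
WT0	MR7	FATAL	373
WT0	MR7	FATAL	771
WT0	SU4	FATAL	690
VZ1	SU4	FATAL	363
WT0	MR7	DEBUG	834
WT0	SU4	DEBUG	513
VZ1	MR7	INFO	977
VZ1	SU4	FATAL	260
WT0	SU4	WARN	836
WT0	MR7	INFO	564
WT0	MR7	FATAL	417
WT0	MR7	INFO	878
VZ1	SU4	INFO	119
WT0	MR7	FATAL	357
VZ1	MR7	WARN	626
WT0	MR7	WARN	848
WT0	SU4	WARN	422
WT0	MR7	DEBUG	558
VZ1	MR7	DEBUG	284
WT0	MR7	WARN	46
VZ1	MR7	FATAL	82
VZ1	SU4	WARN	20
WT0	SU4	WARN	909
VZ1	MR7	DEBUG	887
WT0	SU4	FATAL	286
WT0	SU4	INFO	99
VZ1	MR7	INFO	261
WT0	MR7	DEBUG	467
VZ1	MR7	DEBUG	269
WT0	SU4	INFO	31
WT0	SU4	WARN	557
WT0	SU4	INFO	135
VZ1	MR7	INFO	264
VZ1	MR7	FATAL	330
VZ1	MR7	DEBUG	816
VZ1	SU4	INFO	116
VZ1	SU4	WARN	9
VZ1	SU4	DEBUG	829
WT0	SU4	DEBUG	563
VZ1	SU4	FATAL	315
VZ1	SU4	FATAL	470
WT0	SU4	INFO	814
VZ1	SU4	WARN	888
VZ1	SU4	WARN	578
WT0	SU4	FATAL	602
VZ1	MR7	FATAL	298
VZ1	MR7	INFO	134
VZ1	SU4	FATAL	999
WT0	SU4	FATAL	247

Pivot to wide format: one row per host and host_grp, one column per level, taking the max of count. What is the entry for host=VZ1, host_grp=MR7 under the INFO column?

Rows with host=VZ1, host_grp=MR7 and level=INFO: count values are 446, 501, 977, 261, 264, 134.
max(446, 501, 977, 261, 264, 134) = 977.

977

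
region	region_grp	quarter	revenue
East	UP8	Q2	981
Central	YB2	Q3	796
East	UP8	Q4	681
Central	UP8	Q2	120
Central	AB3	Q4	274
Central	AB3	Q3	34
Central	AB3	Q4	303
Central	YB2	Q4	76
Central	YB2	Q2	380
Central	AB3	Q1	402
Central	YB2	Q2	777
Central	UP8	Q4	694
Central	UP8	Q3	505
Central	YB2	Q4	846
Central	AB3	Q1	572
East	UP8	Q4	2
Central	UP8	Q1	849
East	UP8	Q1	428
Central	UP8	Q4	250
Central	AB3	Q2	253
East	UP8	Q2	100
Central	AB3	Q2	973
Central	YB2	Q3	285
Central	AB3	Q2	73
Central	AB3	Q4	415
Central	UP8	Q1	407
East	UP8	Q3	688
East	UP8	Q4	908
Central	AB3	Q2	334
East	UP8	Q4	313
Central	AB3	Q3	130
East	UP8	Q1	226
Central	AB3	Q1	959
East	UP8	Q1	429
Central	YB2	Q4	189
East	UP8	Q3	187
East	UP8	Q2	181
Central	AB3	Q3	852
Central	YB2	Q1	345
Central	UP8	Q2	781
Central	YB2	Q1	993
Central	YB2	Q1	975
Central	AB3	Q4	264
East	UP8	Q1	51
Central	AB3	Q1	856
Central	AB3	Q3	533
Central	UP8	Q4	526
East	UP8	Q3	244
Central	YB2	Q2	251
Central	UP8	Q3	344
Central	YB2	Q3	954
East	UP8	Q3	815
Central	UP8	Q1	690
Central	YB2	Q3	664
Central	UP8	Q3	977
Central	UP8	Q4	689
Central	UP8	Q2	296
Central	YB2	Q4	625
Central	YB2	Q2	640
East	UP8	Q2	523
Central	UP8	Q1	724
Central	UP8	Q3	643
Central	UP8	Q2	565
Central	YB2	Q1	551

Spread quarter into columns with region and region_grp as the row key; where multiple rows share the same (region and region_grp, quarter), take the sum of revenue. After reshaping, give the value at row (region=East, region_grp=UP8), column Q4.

1904

Rows with region=East, region_grp=UP8 and quarter=Q4: revenue values are 681, 2, 908, 313.
681 + 2 + 908 + 313 = 1904.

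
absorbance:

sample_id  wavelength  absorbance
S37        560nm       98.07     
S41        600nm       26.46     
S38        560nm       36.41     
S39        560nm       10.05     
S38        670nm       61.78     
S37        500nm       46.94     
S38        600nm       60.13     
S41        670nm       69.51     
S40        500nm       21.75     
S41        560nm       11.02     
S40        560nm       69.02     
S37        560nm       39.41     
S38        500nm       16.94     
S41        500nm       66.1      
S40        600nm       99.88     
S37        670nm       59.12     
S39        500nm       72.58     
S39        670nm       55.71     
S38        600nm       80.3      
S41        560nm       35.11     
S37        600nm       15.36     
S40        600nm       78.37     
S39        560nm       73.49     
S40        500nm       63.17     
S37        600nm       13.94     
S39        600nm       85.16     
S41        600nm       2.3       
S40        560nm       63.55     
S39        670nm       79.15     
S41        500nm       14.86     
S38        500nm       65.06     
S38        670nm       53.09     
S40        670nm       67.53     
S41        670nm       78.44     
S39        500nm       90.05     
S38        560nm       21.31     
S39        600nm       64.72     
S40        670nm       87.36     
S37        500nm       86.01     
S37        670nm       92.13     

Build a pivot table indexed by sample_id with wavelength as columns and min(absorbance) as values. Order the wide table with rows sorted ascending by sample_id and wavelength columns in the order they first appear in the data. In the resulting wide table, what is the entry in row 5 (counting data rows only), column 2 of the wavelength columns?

With rows sorted ascending by sample_id, row 5 is sample_id=S41. wavelength columns in first-appearance order: 560nm, 600nm, 670nm, 500nm; column 2 is 600nm.
Long rows with sample_id=S41, wavelength=600nm: min(26.46, 2.3) = 2.3.

2.3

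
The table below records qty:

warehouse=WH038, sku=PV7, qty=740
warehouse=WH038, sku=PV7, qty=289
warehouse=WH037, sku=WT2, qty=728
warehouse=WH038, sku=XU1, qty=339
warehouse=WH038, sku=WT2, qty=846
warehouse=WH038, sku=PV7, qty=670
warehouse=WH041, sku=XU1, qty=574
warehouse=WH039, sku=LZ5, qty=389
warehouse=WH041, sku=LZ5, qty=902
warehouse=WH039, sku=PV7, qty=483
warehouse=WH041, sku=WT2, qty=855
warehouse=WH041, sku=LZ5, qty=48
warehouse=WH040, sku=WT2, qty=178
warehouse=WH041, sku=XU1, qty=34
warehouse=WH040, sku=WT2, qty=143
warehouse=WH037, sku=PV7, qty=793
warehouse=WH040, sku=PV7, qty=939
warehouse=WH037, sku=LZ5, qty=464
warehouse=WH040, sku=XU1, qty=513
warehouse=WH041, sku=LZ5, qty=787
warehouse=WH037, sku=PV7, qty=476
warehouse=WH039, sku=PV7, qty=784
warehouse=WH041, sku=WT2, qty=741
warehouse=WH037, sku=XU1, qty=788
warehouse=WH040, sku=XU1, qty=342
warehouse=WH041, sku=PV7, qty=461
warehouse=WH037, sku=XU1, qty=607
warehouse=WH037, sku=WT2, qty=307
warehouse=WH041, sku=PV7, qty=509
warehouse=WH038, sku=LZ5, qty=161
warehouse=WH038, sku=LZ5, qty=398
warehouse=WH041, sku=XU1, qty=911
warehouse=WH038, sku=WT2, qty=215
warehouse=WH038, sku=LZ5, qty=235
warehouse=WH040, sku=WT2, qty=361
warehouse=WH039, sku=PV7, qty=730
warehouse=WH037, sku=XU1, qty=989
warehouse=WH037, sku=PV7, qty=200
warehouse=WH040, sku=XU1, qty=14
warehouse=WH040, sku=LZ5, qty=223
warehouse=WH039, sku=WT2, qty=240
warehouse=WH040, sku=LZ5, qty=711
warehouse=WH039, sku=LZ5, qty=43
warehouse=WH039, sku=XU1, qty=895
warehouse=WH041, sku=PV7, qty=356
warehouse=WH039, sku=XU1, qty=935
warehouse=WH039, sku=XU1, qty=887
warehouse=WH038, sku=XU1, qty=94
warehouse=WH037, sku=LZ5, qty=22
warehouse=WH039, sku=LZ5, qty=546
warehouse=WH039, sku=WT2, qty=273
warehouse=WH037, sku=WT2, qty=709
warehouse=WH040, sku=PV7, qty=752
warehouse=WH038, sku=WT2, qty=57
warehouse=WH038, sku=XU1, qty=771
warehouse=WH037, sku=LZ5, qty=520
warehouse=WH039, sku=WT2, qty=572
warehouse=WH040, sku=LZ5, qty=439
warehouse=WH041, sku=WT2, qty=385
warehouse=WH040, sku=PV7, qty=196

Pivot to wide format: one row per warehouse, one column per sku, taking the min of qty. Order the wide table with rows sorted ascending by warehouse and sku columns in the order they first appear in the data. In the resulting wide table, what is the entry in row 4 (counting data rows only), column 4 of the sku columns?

223

With rows sorted ascending by warehouse, row 4 is warehouse=WH040. sku columns in first-appearance order: PV7, WT2, XU1, LZ5; column 4 is LZ5.
Long rows with warehouse=WH040, sku=LZ5: min(223, 711, 439) = 223.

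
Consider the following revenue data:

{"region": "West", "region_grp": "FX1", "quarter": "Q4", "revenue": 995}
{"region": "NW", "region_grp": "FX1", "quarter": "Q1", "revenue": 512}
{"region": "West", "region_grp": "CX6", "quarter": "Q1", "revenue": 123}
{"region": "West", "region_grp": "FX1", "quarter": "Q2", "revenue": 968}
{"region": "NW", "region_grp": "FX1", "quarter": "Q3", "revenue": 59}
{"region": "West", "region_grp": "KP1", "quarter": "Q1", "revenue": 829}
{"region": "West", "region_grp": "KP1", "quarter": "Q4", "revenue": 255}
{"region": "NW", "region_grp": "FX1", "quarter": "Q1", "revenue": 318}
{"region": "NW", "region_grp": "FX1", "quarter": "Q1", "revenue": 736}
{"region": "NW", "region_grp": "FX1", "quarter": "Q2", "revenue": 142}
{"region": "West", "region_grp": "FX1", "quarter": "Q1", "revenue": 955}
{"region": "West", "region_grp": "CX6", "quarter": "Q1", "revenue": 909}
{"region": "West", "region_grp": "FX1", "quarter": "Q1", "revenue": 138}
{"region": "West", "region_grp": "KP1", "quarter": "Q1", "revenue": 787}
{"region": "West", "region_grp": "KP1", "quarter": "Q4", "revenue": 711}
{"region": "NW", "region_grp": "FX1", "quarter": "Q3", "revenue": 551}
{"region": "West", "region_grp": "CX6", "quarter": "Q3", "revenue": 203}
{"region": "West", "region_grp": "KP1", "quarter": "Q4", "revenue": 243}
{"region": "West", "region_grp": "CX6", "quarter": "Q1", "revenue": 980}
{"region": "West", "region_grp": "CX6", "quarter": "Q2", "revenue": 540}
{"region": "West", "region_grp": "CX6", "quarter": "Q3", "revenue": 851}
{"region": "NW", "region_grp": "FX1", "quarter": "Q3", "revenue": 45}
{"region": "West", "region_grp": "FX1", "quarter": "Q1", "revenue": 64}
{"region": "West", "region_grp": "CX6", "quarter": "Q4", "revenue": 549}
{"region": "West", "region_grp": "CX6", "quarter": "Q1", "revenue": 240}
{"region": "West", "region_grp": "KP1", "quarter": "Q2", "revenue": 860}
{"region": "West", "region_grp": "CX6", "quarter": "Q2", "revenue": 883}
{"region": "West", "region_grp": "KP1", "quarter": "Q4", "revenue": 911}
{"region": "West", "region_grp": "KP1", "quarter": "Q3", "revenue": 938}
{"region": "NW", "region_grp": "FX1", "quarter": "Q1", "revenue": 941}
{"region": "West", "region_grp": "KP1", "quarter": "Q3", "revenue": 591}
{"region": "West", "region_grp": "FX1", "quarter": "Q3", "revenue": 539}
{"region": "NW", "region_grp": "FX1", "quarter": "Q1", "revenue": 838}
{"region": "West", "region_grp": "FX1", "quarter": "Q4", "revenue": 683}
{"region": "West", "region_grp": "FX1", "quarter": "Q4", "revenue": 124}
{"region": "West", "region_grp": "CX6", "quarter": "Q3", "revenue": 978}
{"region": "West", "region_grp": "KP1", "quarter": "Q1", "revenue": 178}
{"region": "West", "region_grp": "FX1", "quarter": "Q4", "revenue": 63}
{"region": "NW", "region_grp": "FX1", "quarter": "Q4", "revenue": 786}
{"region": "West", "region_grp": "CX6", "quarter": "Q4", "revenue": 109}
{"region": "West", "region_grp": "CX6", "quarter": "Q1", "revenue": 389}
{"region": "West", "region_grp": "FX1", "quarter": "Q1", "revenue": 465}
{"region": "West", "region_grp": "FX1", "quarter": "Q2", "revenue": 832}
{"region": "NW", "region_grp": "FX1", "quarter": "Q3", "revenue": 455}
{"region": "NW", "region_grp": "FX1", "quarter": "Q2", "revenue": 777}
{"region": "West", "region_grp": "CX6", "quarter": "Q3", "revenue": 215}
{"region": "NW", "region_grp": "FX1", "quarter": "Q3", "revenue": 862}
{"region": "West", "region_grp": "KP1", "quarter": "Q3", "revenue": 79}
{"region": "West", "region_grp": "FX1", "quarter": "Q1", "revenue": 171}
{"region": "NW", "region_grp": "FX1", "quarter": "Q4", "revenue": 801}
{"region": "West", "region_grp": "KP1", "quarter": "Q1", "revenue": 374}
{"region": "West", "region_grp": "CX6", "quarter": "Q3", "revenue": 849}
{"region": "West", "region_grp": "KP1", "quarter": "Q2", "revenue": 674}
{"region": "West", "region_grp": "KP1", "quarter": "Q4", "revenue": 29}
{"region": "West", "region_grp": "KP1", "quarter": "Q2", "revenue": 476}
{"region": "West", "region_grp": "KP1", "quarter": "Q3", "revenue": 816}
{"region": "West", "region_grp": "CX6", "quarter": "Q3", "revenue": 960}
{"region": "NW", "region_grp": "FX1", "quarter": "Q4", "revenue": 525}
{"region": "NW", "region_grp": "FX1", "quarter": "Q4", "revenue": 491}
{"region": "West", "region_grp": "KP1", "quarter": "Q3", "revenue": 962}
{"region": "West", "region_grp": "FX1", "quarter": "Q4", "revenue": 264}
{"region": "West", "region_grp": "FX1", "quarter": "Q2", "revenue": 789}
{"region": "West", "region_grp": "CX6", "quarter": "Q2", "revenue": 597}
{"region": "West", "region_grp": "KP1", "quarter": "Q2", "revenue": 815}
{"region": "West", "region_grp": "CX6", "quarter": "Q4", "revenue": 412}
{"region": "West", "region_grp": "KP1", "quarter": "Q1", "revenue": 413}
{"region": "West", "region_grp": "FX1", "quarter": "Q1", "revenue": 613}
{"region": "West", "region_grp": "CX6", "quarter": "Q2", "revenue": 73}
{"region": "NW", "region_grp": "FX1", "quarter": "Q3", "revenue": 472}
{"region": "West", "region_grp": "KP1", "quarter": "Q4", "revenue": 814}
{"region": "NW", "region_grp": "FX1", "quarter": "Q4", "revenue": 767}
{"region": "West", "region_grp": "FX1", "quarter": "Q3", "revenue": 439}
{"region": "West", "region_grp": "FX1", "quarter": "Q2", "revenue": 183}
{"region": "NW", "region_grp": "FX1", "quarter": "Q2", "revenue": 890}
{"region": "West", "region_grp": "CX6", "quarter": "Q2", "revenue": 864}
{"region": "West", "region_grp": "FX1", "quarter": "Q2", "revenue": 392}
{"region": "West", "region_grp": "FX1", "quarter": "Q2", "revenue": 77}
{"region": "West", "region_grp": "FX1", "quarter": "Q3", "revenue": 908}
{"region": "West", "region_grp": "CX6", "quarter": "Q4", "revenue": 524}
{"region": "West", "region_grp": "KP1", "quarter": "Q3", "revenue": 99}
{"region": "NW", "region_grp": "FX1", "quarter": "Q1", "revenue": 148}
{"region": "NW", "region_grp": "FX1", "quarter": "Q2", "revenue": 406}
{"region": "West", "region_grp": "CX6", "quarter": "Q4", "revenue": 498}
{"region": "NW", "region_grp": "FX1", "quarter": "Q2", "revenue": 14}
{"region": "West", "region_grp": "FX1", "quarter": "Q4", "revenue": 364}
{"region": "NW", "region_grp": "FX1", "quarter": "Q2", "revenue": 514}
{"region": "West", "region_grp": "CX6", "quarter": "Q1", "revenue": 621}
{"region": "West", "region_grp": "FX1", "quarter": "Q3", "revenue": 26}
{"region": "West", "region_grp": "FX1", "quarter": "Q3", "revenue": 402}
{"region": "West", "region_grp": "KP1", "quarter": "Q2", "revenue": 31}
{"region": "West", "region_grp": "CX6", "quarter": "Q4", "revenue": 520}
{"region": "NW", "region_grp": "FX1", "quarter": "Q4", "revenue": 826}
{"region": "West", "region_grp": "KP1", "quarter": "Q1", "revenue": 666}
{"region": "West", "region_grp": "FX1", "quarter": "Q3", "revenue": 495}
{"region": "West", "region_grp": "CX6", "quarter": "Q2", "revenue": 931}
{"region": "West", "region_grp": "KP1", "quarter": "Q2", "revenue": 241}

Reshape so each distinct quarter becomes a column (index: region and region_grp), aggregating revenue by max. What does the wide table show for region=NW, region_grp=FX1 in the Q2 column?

890

Rows with region=NW, region_grp=FX1 and quarter=Q2: revenue values are 142, 777, 890, 406, 14, 514.
max(142, 777, 890, 406, 14, 514) = 890.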